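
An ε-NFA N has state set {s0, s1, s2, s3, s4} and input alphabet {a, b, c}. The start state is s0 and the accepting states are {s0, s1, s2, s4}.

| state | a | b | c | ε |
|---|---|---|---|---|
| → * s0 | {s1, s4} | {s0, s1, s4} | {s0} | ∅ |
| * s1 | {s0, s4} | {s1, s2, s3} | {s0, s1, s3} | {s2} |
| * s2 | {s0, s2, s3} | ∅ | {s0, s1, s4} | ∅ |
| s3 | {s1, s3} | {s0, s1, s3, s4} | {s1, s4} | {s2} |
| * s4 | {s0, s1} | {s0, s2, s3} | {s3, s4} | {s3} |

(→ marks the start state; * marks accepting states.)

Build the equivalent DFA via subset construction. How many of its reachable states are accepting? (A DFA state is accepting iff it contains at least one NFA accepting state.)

3

Start state of the DFA: {s0} (ε-closure of the NFA start).
{s0} --a--> {s1, s2, s3, s4}  [new]
{s0} --b--> {s0, s1, s2, s3, s4}  [new]
{s0} --c--> {s0}  [seen]
{s1, s2, s3, s4} --a--> {s0, s1, s2, s3, s4}  [seen]
{s1, s2, s3, s4} --b--> {s0, s1, s2, s3, s4}  [seen]
{s1, s2, s3, s4} --c--> {s0, s1, s2, s3, s4}  [seen]
{s0, s1, s2, s3, s4} --a--> {s0, s1, s2, s3, s4}  [seen]
{s0, s1, s2, s3, s4} --b--> {s0, s1, s2, s3, s4}  [seen]
{s0, s1, s2, s3, s4} --c--> {s0, s1, s2, s3, s4}  [seen]
Reachable DFA states: {s0}, {s1, s2, s3, s4}, {s0, s1, s2, s3, s4}.
Accepting DFA states (contain an NFA accepting state): {s0}, {s1, s2, s3, s4}, {s0, s1, s2, s3, s4}.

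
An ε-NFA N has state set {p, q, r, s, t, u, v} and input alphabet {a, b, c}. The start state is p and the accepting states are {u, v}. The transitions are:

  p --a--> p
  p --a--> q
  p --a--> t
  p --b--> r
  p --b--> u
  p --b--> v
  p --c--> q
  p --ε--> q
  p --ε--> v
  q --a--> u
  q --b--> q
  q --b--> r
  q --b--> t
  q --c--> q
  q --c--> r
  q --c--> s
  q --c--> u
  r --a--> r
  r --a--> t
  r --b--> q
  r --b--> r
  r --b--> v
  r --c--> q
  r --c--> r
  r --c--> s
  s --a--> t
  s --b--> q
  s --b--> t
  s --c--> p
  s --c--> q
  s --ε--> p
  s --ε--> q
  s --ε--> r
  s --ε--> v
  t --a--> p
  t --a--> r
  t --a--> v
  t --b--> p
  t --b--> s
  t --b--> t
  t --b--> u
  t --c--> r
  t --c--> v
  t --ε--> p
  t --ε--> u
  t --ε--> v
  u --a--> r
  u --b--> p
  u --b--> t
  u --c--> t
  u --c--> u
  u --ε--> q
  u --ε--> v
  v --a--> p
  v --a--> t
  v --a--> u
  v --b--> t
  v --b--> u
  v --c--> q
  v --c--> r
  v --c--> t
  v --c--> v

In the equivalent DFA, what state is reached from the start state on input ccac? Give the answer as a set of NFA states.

{p, q, r, s, t, u, v}

Start: {p, q, v}.
δ(p,c) = {q}; δ(q,c) = {q, r, s, u}; δ(v,c) = {q, r, t, v}.
Union: {q, r, s, t, u, v}.
ε-closure gives {p, q, r, s, t, u, v}.
After c: {p, q, r, s, t, u, v}.
δ(p,c) = {q}; δ(q,c) = {q, r, s, u}; δ(r,c) = {q, r, s}; δ(s,c) = {p, q}; δ(t,c) = {r, v}; δ(u,c) = {t, u}; δ(v,c) = {q, r, t, v}.
Union: {p, q, r, s, t, u, v}.
After c: {p, q, r, s, t, u, v}.
δ(p,a) = {p, q, t}; δ(q,a) = {u}; δ(r,a) = {r, t}; δ(s,a) = {t}; δ(t,a) = {p, r, v}; δ(u,a) = {r}; δ(v,a) = {p, t, u}.
Union: {p, q, r, t, u, v}.
After a: {p, q, r, t, u, v}.
δ(p,c) = {q}; δ(q,c) = {q, r, s, u}; δ(r,c) = {q, r, s}; δ(t,c) = {r, v}; δ(u,c) = {t, u}; δ(v,c) = {q, r, t, v}.
Union: {q, r, s, t, u, v}.
ε-closure gives {p, q, r, s, t, u, v}.
After c: {p, q, r, s, t, u, v}.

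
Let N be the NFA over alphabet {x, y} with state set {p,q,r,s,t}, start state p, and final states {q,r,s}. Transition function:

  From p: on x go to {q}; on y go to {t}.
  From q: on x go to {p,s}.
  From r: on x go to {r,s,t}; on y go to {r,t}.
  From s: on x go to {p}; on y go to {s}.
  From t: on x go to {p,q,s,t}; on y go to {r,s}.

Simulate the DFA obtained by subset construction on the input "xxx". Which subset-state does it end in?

{p,q}

Start: {p}.
δ(p,x) = {q}.
Union: {q}.
After x: {q}.
δ(q,x) = {p,s}.
Union: {p,s}.
After x: {p,s}.
δ(p,x) = {q}; δ(s,x) = {p}.
Union: {p,q}.
After x: {p,q}.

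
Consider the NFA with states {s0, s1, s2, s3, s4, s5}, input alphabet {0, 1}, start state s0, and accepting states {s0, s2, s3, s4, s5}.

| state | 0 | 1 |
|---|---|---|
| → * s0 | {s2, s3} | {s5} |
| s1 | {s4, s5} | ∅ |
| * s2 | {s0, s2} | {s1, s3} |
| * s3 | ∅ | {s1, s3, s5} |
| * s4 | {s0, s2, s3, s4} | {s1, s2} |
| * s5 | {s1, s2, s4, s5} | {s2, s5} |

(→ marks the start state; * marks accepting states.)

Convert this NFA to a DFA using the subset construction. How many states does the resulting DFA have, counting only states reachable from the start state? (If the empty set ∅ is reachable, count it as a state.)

11

Start state of the DFA: {s0}.
{s0} --0--> {s2, s3}  [new]
{s0} --1--> {s5}  [new]
{s2, s3} --0--> {s0, s2}  [new]
{s2, s3} --1--> {s1, s3, s5}  [new]
{s5} --0--> {s1, s2, s4, s5}  [new]
{s5} --1--> {s2, s5}  [new]
{s0, s2} --0--> {s0, s2, s3}  [new]
{s0, s2} --1--> {s1, s3, s5}  [seen]
{s1, s3, s5} --0--> {s1, s2, s4, s5}  [seen]
{s1, s3, s5} --1--> {s1, s2, s3, s5}  [new]
{s1, s2, s4, s5} --0--> {s0, s1, s2, s3, s4, s5}  [new]
{s1, s2, s4, s5} --1--> {s1, s2, s3, s5}  [seen]
{s2, s5} --0--> {s0, s1, s2, s4, s5}  [new]
{s2, s5} --1--> {s1, s2, s3, s5}  [seen]
{s0, s2, s3} --0--> {s0, s2, s3}  [seen]
{s0, s2, s3} --1--> {s1, s3, s5}  [seen]
{s1, s2, s3, s5} --0--> {s0, s1, s2, s4, s5}  [seen]
{s1, s2, s3, s5} --1--> {s1, s2, s3, s5}  [seen]
{s0, s1, s2, s3, s4, s5} --0--> {s0, s1, s2, s3, s4, s5}  [seen]
{s0, s1, s2, s3, s4, s5} --1--> {s1, s2, s3, s5}  [seen]
{s0, s1, s2, s4, s5} --0--> {s0, s1, s2, s3, s4, s5}  [seen]
{s0, s1, s2, s4, s5} --1--> {s1, s2, s3, s5}  [seen]
Reachable DFA states: {s0}, {s2, s3}, {s5}, {s0, s2}, {s1, s3, s5}, {s1, s2, s4, s5}, {s2, s5}, {s0, s2, s3}, {s1, s2, s3, s5}, {s0, s1, s2, s3, s4, s5}, {s0, s1, s2, s4, s5}.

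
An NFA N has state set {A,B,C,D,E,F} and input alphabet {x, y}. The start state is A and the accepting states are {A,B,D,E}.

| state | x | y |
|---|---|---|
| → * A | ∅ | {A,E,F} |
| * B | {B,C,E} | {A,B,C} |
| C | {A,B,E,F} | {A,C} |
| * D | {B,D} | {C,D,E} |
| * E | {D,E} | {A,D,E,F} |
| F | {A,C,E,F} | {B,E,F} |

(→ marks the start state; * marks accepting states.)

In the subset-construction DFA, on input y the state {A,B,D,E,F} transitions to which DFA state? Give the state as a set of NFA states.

{A,B,C,D,E,F}

δ(A,y) = {A,E,F}; δ(B,y) = {A,B,C}; δ(D,y) = {C,D,E}; δ(E,y) = {A,D,E,F}; δ(F,y) = {B,E,F}.
Union: {A,B,C,D,E,F}.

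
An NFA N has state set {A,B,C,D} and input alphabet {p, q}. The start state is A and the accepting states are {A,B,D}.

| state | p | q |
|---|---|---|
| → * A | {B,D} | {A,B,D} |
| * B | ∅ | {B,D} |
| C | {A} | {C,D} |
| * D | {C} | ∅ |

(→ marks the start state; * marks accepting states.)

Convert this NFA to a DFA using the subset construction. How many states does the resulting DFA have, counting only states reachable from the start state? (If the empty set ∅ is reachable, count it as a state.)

8

Start state of the DFA: {A}.
{A} --p--> {B,D}  [new]
{A} --q--> {A,B,D}  [new]
{B,D} --p--> {C}  [new]
{B,D} --q--> {B,D}  [seen]
{A,B,D} --p--> {B,C,D}  [new]
{A,B,D} --q--> {A,B,D}  [seen]
{C} --p--> {A}  [seen]
{C} --q--> {C,D}  [new]
{B,C,D} --p--> {A,C}  [new]
{B,C,D} --q--> {B,C,D}  [seen]
{C,D} --p--> {A,C}  [seen]
{C,D} --q--> {C,D}  [seen]
{A,C} --p--> {A,B,D}  [seen]
{A,C} --q--> {A,B,C,D}  [new]
{A,B,C,D} --p--> {A,B,C,D}  [seen]
{A,B,C,D} --q--> {A,B,C,D}  [seen]
Reachable DFA states: {A}, {B,D}, {A,B,D}, {C}, {B,C,D}, {C,D}, {A,C}, {A,B,C,D}.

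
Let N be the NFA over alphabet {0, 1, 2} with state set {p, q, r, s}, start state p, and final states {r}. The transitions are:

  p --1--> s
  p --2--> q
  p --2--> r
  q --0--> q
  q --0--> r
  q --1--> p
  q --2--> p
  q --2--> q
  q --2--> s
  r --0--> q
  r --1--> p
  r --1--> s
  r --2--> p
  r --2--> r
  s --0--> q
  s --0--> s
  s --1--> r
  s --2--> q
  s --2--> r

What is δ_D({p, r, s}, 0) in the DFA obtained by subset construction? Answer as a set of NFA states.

{q, s}

δ(p,0) = ∅; δ(r,0) = {q}; δ(s,0) = {q, s}.
Union: {q, s}.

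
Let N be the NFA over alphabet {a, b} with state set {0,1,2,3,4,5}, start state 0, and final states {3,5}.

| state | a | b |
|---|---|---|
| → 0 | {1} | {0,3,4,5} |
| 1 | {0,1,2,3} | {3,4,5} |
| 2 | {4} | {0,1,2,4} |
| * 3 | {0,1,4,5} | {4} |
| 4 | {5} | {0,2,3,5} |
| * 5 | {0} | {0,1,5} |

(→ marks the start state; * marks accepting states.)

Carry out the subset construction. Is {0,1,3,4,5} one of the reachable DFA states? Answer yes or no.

no

Start state of the DFA: {0}.
{0} --a--> {1}  [new]
{0} --b--> {0,3,4,5}  [new]
{1} --a--> {0,1,2,3}  [new]
{1} --b--> {3,4,5}  [new]
{0,3,4,5} --a--> {0,1,4,5}  [new]
{0,3,4,5} --b--> {0,1,2,3,4,5}  [new]
{0,1,2,3} --a--> {0,1,2,3,4,5}  [seen]
{0,1,2,3} --b--> {0,1,2,3,4,5}  [seen]
{3,4,5} --a--> {0,1,4,5}  [seen]
{3,4,5} --b--> {0,1,2,3,4,5}  [seen]
{0,1,4,5} --a--> {0,1,2,3,5}  [new]
{0,1,4,5} --b--> {0,1,2,3,4,5}  [seen]
{0,1,2,3,4,5} --a--> {0,1,2,3,4,5}  [seen]
{0,1,2,3,4,5} --b--> {0,1,2,3,4,5}  [seen]
{0,1,2,3,5} --a--> {0,1,2,3,4,5}  [seen]
{0,1,2,3,5} --b--> {0,1,2,3,4,5}  [seen]
Reachable DFA states: {0}, {1}, {0,3,4,5}, {0,1,2,3}, {3,4,5}, {0,1,4,5}, {0,1,2,3,4,5}, {0,1,2,3,5}.
{0,1,3,4,5} is not among them.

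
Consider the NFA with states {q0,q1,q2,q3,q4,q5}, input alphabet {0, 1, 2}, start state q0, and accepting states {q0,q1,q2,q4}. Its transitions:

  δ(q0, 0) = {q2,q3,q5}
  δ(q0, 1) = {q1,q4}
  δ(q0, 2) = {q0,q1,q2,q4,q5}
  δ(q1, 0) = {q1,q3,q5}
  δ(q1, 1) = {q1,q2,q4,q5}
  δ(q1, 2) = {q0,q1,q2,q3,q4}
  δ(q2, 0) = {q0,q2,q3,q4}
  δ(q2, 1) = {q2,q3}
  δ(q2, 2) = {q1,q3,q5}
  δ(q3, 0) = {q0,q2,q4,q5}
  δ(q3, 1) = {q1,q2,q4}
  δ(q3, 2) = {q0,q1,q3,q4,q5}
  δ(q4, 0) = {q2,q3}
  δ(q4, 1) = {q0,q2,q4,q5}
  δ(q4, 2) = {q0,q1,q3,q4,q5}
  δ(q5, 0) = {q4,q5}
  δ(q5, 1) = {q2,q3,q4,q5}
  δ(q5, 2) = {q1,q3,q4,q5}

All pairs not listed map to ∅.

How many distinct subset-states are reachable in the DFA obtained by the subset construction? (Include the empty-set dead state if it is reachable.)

Start state of the DFA: {q0}.
{q0} --0--> {q2,q3,q5}  [new]
{q0} --1--> {q1,q4}  [new]
{q0} --2--> {q0,q1,q2,q4,q5}  [new]
{q2,q3,q5} --0--> {q0,q2,q3,q4,q5}  [new]
{q2,q3,q5} --1--> {q1,q2,q3,q4,q5}  [new]
{q2,q3,q5} --2--> {q0,q1,q3,q4,q5}  [new]
{q1,q4} --0--> {q1,q2,q3,q5}  [new]
{q1,q4} --1--> {q0,q1,q2,q4,q5}  [seen]
{q1,q4} --2--> {q0,q1,q2,q3,q4,q5}  [new]
{q0,q1,q2,q4,q5} --0--> {q0,q1,q2,q3,q4,q5}  [seen]
{q0,q1,q2,q4,q5} --1--> {q0,q1,q2,q3,q4,q5}  [seen]
{q0,q1,q2,q4,q5} --2--> {q0,q1,q2,q3,q4,q5}  [seen]
{q0,q2,q3,q4,q5} --0--> {q0,q2,q3,q4,q5}  [seen]
{q0,q2,q3,q4,q5} --1--> {q0,q1,q2,q3,q4,q5}  [seen]
{q0,q2,q3,q4,q5} --2--> {q0,q1,q2,q3,q4,q5}  [seen]
{q1,q2,q3,q4,q5} --0--> {q0,q1,q2,q3,q4,q5}  [seen]
{q1,q2,q3,q4,q5} --1--> {q0,q1,q2,q3,q4,q5}  [seen]
{q1,q2,q3,q4,q5} --2--> {q0,q1,q2,q3,q4,q5}  [seen]
{q0,q1,q3,q4,q5} --0--> {q0,q1,q2,q3,q4,q5}  [seen]
{q0,q1,q3,q4,q5} --1--> {q0,q1,q2,q3,q4,q5}  [seen]
{q0,q1,q3,q4,q5} --2--> {q0,q1,q2,q3,q4,q5}  [seen]
{q1,q2,q3,q5} --0--> {q0,q1,q2,q3,q4,q5}  [seen]
{q1,q2,q3,q5} --1--> {q1,q2,q3,q4,q5}  [seen]
{q1,q2,q3,q5} --2--> {q0,q1,q2,q3,q4,q5}  [seen]
{q0,q1,q2,q3,q4,q5} --0--> {q0,q1,q2,q3,q4,q5}  [seen]
{q0,q1,q2,q3,q4,q5} --1--> {q0,q1,q2,q3,q4,q5}  [seen]
{q0,q1,q2,q3,q4,q5} --2--> {q0,q1,q2,q3,q4,q5}  [seen]
Reachable DFA states: {q0}, {q2,q3,q5}, {q1,q4}, {q0,q1,q2,q4,q5}, {q0,q2,q3,q4,q5}, {q1,q2,q3,q4,q5}, {q0,q1,q3,q4,q5}, {q1,q2,q3,q5}, {q0,q1,q2,q3,q4,q5}.

9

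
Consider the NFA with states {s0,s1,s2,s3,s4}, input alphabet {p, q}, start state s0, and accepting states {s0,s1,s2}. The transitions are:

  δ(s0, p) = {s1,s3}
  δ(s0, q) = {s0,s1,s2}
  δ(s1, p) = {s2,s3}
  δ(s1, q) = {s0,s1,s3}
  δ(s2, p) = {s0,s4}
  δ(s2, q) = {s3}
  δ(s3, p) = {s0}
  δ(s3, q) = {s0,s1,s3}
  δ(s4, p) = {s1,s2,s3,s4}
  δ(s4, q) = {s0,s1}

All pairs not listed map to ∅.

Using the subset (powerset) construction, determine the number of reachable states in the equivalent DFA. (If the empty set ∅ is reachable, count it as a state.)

Start state of the DFA: {s0}.
{s0} --p--> {s1,s3}  [new]
{s0} --q--> {s0,s1,s2}  [new]
{s1,s3} --p--> {s0,s2,s3}  [new]
{s1,s3} --q--> {s0,s1,s3}  [new]
{s0,s1,s2} --p--> {s0,s1,s2,s3,s4}  [new]
{s0,s1,s2} --q--> {s0,s1,s2,s3}  [new]
{s0,s2,s3} --p--> {s0,s1,s3,s4}  [new]
{s0,s2,s3} --q--> {s0,s1,s2,s3}  [seen]
{s0,s1,s3} --p--> {s0,s1,s2,s3}  [seen]
{s0,s1,s3} --q--> {s0,s1,s2,s3}  [seen]
{s0,s1,s2,s3,s4} --p--> {s0,s1,s2,s3,s4}  [seen]
{s0,s1,s2,s3,s4} --q--> {s0,s1,s2,s3}  [seen]
{s0,s1,s2,s3} --p--> {s0,s1,s2,s3,s4}  [seen]
{s0,s1,s2,s3} --q--> {s0,s1,s2,s3}  [seen]
{s0,s1,s3,s4} --p--> {s0,s1,s2,s3,s4}  [seen]
{s0,s1,s3,s4} --q--> {s0,s1,s2,s3}  [seen]
Reachable DFA states: {s0}, {s1,s3}, {s0,s1,s2}, {s0,s2,s3}, {s0,s1,s3}, {s0,s1,s2,s3,s4}, {s0,s1,s2,s3}, {s0,s1,s3,s4}.

8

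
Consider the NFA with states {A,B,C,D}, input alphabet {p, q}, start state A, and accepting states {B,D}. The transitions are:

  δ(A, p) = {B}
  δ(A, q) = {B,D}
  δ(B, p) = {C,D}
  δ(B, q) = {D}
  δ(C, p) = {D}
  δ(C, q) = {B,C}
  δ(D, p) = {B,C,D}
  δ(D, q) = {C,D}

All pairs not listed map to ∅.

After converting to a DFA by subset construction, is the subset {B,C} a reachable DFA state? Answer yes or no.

no

Start state of the DFA: {A}.
{A} --p--> {B}  [new]
{A} --q--> {B,D}  [new]
{B} --p--> {C,D}  [new]
{B} --q--> {D}  [new]
{B,D} --p--> {B,C,D}  [new]
{B,D} --q--> {C,D}  [seen]
{C,D} --p--> {B,C,D}  [seen]
{C,D} --q--> {B,C,D}  [seen]
{D} --p--> {B,C,D}  [seen]
{D} --q--> {C,D}  [seen]
{B,C,D} --p--> {B,C,D}  [seen]
{B,C,D} --q--> {B,C,D}  [seen]
Reachable DFA states: {A}, {B}, {B,D}, {C,D}, {D}, {B,C,D}.
{B,C} is not among them.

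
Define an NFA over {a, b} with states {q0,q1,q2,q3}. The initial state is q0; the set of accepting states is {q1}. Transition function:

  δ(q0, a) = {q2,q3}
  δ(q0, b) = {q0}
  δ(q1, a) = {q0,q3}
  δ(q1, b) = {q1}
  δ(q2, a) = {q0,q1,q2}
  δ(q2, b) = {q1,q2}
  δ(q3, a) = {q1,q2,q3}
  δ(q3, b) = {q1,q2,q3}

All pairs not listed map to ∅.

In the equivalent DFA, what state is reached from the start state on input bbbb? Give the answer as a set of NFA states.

{q0}

Start: {q0}.
δ(q0,b) = {q0}.
Union: {q0}.
After b: {q0}.
δ(q0,b) = {q0}.
Union: {q0}.
After b: {q0}.
δ(q0,b) = {q0}.
Union: {q0}.
After b: {q0}.
δ(q0,b) = {q0}.
Union: {q0}.
After b: {q0}.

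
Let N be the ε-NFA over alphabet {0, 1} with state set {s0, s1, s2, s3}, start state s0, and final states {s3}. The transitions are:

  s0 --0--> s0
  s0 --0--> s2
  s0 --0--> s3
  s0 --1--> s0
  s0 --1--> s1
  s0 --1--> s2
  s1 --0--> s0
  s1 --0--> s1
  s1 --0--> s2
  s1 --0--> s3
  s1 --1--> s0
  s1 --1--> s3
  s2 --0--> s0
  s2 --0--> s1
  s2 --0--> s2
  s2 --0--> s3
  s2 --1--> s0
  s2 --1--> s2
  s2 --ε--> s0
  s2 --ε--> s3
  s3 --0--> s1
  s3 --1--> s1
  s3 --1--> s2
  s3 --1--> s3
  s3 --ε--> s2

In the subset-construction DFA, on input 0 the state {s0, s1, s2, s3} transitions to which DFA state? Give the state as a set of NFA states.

δ(s0,0) = {s0, s2, s3}; δ(s1,0) = {s0, s1, s2, s3}; δ(s2,0) = {s0, s1, s2, s3}; δ(s3,0) = {s1}.
Union: {s0, s1, s2, s3}.

{s0, s1, s2, s3}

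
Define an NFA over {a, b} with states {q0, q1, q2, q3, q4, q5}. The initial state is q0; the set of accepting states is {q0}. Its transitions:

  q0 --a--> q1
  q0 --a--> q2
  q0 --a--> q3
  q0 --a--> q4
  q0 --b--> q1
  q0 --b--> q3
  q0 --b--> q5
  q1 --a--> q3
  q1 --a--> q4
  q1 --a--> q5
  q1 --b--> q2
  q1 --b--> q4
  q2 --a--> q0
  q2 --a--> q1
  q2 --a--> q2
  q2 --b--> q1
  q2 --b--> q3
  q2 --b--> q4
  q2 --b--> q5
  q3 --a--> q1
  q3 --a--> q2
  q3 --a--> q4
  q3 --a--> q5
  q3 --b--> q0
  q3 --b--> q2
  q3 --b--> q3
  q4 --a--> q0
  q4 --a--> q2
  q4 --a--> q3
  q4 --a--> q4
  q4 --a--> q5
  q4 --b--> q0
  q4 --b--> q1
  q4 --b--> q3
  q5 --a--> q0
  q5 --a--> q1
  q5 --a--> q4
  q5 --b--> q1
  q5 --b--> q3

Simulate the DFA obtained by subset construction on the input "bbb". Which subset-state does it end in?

{q0, q1, q2, q3, q4, q5}

Start: {q0}.
δ(q0,b) = {q1, q3, q5}.
Union: {q1, q3, q5}.
After b: {q1, q3, q5}.
δ(q1,b) = {q2, q4}; δ(q3,b) = {q0, q2, q3}; δ(q5,b) = {q1, q3}.
Union: {q0, q1, q2, q3, q4}.
After b: {q0, q1, q2, q3, q4}.
δ(q0,b) = {q1, q3, q5}; δ(q1,b) = {q2, q4}; δ(q2,b) = {q1, q3, q4, q5}; δ(q3,b) = {q0, q2, q3}; δ(q4,b) = {q0, q1, q3}.
Union: {q0, q1, q2, q3, q4, q5}.
After b: {q0, q1, q2, q3, q4, q5}.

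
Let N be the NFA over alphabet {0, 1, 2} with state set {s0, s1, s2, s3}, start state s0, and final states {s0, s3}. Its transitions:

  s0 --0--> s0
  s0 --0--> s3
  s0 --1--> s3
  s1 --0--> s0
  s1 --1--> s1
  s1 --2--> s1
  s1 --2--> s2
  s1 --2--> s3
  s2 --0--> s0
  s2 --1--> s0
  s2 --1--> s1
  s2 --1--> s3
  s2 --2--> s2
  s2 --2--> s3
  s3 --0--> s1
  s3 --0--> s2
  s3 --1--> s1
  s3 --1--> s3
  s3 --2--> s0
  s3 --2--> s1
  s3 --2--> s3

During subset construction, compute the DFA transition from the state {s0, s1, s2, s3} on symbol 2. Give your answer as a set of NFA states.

{s0, s1, s2, s3}

δ(s0,2) = ∅; δ(s1,2) = {s1, s2, s3}; δ(s2,2) = {s2, s3}; δ(s3,2) = {s0, s1, s3}.
Union: {s0, s1, s2, s3}.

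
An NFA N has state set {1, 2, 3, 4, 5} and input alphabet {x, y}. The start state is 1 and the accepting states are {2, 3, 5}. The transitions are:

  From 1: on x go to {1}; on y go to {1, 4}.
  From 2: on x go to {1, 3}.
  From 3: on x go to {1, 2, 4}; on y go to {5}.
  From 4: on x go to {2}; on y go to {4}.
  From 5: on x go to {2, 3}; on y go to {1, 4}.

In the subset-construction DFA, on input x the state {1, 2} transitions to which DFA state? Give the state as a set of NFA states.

{1, 3}

δ(1,x) = {1}; δ(2,x) = {1, 3}.
Union: {1, 3}.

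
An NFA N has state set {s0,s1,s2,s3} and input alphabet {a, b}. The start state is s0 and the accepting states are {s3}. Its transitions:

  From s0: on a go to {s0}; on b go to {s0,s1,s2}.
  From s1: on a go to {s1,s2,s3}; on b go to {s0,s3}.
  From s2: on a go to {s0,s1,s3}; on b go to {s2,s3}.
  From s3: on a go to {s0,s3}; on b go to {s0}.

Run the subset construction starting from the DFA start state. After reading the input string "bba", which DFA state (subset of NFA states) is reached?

Start: {s0}.
δ(s0,b) = {s0,s1,s2}.
Union: {s0,s1,s2}.
After b: {s0,s1,s2}.
δ(s0,b) = {s0,s1,s2}; δ(s1,b) = {s0,s3}; δ(s2,b) = {s2,s3}.
Union: {s0,s1,s2,s3}.
After b: {s0,s1,s2,s3}.
δ(s0,a) = {s0}; δ(s1,a) = {s1,s2,s3}; δ(s2,a) = {s0,s1,s3}; δ(s3,a) = {s0,s3}.
Union: {s0,s1,s2,s3}.
After a: {s0,s1,s2,s3}.

{s0,s1,s2,s3}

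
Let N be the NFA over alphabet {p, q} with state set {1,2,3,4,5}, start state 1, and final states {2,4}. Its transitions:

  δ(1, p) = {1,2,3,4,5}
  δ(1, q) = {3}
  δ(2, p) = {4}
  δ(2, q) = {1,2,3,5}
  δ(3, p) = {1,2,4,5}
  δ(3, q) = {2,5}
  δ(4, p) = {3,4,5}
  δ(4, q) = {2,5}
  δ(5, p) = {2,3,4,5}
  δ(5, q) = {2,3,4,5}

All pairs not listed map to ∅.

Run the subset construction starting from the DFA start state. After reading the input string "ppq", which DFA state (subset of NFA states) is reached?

{1,2,3,4,5}

Start: {1}.
δ(1,p) = {1,2,3,4,5}.
Union: {1,2,3,4,5}.
After p: {1,2,3,4,5}.
δ(1,p) = {1,2,3,4,5}; δ(2,p) = {4}; δ(3,p) = {1,2,4,5}; δ(4,p) = {3,4,5}; δ(5,p) = {2,3,4,5}.
Union: {1,2,3,4,5}.
After p: {1,2,3,4,5}.
δ(1,q) = {3}; δ(2,q) = {1,2,3,5}; δ(3,q) = {2,5}; δ(4,q) = {2,5}; δ(5,q) = {2,3,4,5}.
Union: {1,2,3,4,5}.
After q: {1,2,3,4,5}.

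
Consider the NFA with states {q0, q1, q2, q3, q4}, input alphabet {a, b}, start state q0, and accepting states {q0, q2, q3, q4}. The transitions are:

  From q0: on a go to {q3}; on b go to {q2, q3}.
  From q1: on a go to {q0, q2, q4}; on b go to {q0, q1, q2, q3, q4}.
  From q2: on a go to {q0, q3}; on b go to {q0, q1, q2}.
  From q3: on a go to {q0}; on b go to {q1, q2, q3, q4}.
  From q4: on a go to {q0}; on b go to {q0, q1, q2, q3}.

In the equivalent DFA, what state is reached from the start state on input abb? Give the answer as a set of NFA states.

Start: {q0}.
δ(q0,a) = {q3}.
Union: {q3}.
After a: {q3}.
δ(q3,b) = {q1, q2, q3, q4}.
Union: {q1, q2, q3, q4}.
After b: {q1, q2, q3, q4}.
δ(q1,b) = {q0, q1, q2, q3, q4}; δ(q2,b) = {q0, q1, q2}; δ(q3,b) = {q1, q2, q3, q4}; δ(q4,b) = {q0, q1, q2, q3}.
Union: {q0, q1, q2, q3, q4}.
After b: {q0, q1, q2, q3, q4}.

{q0, q1, q2, q3, q4}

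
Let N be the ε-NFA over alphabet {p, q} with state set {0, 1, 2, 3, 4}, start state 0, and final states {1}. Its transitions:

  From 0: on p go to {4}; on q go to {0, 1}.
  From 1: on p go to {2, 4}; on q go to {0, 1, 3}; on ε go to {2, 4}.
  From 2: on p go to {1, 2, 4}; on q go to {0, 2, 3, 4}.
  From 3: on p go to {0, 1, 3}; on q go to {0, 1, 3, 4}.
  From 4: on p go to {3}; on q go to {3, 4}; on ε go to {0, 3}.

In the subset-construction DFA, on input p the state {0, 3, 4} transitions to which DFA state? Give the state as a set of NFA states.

{0, 1, 2, 3, 4}

δ(0,p) = {4}; δ(3,p) = {0, 1, 3}; δ(4,p) = {3}.
Union: {0, 1, 3, 4}.
ε-closure gives {0, 1, 2, 3, 4}.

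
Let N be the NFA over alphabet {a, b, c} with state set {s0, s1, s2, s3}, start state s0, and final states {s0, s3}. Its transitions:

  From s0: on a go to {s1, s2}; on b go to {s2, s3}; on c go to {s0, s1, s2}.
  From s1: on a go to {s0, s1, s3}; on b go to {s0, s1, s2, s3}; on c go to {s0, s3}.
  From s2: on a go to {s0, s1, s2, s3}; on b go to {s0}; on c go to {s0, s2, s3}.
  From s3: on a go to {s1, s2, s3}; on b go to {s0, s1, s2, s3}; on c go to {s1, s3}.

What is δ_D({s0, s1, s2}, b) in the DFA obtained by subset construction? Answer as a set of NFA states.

{s0, s1, s2, s3}

δ(s0,b) = {s2, s3}; δ(s1,b) = {s0, s1, s2, s3}; δ(s2,b) = {s0}.
Union: {s0, s1, s2, s3}.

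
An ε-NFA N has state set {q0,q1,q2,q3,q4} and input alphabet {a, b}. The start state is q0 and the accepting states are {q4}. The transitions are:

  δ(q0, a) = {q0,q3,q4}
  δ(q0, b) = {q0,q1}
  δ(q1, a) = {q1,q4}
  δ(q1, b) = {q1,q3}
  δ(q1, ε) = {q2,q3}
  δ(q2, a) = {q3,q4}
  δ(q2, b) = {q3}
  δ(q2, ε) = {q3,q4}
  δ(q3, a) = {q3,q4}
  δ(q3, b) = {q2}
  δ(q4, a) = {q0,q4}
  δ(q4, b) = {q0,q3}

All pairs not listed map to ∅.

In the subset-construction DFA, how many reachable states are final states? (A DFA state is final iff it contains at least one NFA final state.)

Start state of the DFA: {q0} (ε-closure of the NFA start).
{q0} --a--> {q0,q3,q4}  [new]
{q0} --b--> {q0,q1,q2,q3,q4}  [new]
{q0,q3,q4} --a--> {q0,q3,q4}  [seen]
{q0,q3,q4} --b--> {q0,q1,q2,q3,q4}  [seen]
{q0,q1,q2,q3,q4} --a--> {q0,q1,q2,q3,q4}  [seen]
{q0,q1,q2,q3,q4} --b--> {q0,q1,q2,q3,q4}  [seen]
Reachable DFA states: {q0}, {q0,q3,q4}, {q0,q1,q2,q3,q4}.
Accepting DFA states (contain an NFA accepting state): {q0,q3,q4}, {q0,q1,q2,q3,q4}.

2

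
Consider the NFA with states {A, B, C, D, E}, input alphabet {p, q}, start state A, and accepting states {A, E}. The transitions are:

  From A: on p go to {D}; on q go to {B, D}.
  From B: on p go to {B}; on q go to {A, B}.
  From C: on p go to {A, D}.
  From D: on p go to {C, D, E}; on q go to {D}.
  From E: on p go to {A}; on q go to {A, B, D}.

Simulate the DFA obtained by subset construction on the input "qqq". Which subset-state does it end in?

{A, B, D}

Start: {A}.
δ(A,q) = {B, D}.
Union: {B, D}.
After q: {B, D}.
δ(B,q) = {A, B}; δ(D,q) = {D}.
Union: {A, B, D}.
After q: {A, B, D}.
δ(A,q) = {B, D}; δ(B,q) = {A, B}; δ(D,q) = {D}.
Union: {A, B, D}.
After q: {A, B, D}.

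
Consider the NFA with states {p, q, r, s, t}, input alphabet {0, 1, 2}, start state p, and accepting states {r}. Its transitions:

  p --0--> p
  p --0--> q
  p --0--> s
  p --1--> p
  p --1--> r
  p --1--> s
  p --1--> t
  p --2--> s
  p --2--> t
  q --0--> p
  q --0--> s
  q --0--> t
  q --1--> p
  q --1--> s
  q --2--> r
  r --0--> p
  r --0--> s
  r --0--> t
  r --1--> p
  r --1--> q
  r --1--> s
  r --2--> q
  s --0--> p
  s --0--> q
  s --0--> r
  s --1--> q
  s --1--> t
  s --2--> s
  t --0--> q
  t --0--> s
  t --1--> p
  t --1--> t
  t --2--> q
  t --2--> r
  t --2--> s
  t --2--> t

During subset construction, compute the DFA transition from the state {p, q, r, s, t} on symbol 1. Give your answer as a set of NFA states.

{p, q, r, s, t}

δ(p,1) = {p, r, s, t}; δ(q,1) = {p, s}; δ(r,1) = {p, q, s}; δ(s,1) = {q, t}; δ(t,1) = {p, t}.
Union: {p, q, r, s, t}.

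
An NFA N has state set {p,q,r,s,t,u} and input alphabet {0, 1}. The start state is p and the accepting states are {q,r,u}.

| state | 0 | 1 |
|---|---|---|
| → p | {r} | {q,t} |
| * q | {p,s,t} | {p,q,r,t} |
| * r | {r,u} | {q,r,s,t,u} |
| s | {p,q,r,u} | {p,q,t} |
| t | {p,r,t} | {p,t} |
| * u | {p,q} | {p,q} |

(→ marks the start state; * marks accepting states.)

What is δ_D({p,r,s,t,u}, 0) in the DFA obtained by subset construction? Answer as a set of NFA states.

δ(p,0) = {r}; δ(r,0) = {r,u}; δ(s,0) = {p,q,r,u}; δ(t,0) = {p,r,t}; δ(u,0) = {p,q}.
Union: {p,q,r,t,u}.

{p,q,r,t,u}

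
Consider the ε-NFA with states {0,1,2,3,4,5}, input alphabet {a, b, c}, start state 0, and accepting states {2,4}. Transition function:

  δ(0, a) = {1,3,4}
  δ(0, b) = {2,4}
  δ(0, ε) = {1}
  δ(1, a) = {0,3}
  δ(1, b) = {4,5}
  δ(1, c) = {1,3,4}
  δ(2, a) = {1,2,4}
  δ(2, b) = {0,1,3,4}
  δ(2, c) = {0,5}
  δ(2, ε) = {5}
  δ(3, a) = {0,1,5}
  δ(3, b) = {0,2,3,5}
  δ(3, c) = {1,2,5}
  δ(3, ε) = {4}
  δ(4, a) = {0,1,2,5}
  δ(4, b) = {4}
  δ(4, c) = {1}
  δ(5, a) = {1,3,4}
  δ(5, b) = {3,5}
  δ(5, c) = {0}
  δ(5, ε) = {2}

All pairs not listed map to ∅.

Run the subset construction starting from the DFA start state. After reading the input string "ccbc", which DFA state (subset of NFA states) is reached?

Start: {0,1}.
δ(0,c) = ∅; δ(1,c) = {1,3,4}.
Union: {1,3,4}.
After c: {1,3,4}.
δ(1,c) = {1,3,4}; δ(3,c) = {1,2,5}; δ(4,c) = {1}.
Union: {1,2,3,4,5}.
After c: {1,2,3,4,5}.
δ(1,b) = {4,5}; δ(2,b) = {0,1,3,4}; δ(3,b) = {0,2,3,5}; δ(4,b) = {4}; δ(5,b) = {3,5}.
Union: {0,1,2,3,4,5}.
After b: {0,1,2,3,4,5}.
δ(0,c) = ∅; δ(1,c) = {1,3,4}; δ(2,c) = {0,5}; δ(3,c) = {1,2,5}; δ(4,c) = {1}; δ(5,c) = {0}.
Union: {0,1,2,3,4,5}.
After c: {0,1,2,3,4,5}.

{0,1,2,3,4,5}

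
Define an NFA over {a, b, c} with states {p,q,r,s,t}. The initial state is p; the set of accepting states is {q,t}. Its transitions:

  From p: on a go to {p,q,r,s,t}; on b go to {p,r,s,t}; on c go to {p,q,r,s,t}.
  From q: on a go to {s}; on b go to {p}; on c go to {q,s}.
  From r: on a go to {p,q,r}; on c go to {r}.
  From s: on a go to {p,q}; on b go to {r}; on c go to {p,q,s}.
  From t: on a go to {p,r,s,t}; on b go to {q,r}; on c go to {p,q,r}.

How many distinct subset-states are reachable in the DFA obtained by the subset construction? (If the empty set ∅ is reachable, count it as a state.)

3

Start state of the DFA: {p}.
{p} --a--> {p,q,r,s,t}  [new]
{p} --b--> {p,r,s,t}  [new]
{p} --c--> {p,q,r,s,t}  [seen]
{p,q,r,s,t} --a--> {p,q,r,s,t}  [seen]
{p,q,r,s,t} --b--> {p,q,r,s,t}  [seen]
{p,q,r,s,t} --c--> {p,q,r,s,t}  [seen]
{p,r,s,t} --a--> {p,q,r,s,t}  [seen]
{p,r,s,t} --b--> {p,q,r,s,t}  [seen]
{p,r,s,t} --c--> {p,q,r,s,t}  [seen]
Reachable DFA states: {p}, {p,q,r,s,t}, {p,r,s,t}.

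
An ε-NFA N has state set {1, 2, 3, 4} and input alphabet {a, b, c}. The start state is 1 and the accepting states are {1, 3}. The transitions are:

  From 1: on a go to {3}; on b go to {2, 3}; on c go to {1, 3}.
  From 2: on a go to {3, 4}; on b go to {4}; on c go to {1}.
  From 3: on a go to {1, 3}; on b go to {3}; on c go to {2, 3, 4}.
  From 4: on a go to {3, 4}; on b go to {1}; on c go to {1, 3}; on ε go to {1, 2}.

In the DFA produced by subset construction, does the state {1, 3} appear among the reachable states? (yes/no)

Start state of the DFA: {1} (ε-closure of the NFA start).
{1} --a--> {3}  [new]
{1} --b--> {2, 3}  [new]
{1} --c--> {1, 3}  [new]
{3} --a--> {1, 3}  [seen]
{3} --b--> {3}  [seen]
{3} --c--> {1, 2, 3, 4}  [new]
{2, 3} --a--> {1, 2, 3, 4}  [seen]
{2, 3} --b--> {1, 2, 3, 4}  [seen]
{2, 3} --c--> {1, 2, 3, 4}  [seen]
{1, 3} --a--> {1, 3}  [seen]
{1, 3} --b--> {2, 3}  [seen]
{1, 3} --c--> {1, 2, 3, 4}  [seen]
{1, 2, 3, 4} --a--> {1, 2, 3, 4}  [seen]
{1, 2, 3, 4} --b--> {1, 2, 3, 4}  [seen]
{1, 2, 3, 4} --c--> {1, 2, 3, 4}  [seen]
Reachable DFA states: {1}, {3}, {2, 3}, {1, 3}, {1, 2, 3, 4}.
{1, 3} is among them.

yes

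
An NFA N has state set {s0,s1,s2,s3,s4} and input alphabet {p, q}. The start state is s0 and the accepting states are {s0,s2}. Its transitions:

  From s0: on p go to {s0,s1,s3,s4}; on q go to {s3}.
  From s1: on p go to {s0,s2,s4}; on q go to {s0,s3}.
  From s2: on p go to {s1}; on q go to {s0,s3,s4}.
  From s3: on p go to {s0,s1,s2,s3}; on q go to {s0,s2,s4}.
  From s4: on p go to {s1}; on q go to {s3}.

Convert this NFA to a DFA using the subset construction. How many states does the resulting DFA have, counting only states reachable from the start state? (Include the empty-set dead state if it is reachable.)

Start state of the DFA: {s0}.
{s0} --p--> {s0,s1,s3,s4}  [new]
{s0} --q--> {s3}  [new]
{s0,s1,s3,s4} --p--> {s0,s1,s2,s3,s4}  [new]
{s0,s1,s3,s4} --q--> {s0,s2,s3,s4}  [new]
{s3} --p--> {s0,s1,s2,s3}  [new]
{s3} --q--> {s0,s2,s4}  [new]
{s0,s1,s2,s3,s4} --p--> {s0,s1,s2,s3,s4}  [seen]
{s0,s1,s2,s3,s4} --q--> {s0,s2,s3,s4}  [seen]
{s0,s2,s3,s4} --p--> {s0,s1,s2,s3,s4}  [seen]
{s0,s2,s3,s4} --q--> {s0,s2,s3,s4}  [seen]
{s0,s1,s2,s3} --p--> {s0,s1,s2,s3,s4}  [seen]
{s0,s1,s2,s3} --q--> {s0,s2,s3,s4}  [seen]
{s0,s2,s4} --p--> {s0,s1,s3,s4}  [seen]
{s0,s2,s4} --q--> {s0,s3,s4}  [new]
{s0,s3,s4} --p--> {s0,s1,s2,s3,s4}  [seen]
{s0,s3,s4} --q--> {s0,s2,s3,s4}  [seen]
Reachable DFA states: {s0}, {s0,s1,s3,s4}, {s3}, {s0,s1,s2,s3,s4}, {s0,s2,s3,s4}, {s0,s1,s2,s3}, {s0,s2,s4}, {s0,s3,s4}.

8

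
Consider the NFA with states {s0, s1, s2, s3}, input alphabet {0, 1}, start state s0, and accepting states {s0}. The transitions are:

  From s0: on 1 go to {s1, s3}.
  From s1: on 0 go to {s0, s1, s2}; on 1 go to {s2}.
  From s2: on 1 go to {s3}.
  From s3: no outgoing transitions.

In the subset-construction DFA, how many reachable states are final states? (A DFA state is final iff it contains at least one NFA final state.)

Start state of the DFA: {s0}.
{s0} --0--> ∅  [new]
{s0} --1--> {s1, s3}  [new]
∅ --0--> ∅  [seen]
∅ --1--> ∅  [seen]
{s1, s3} --0--> {s0, s1, s2}  [new]
{s1, s3} --1--> {s2}  [new]
{s0, s1, s2} --0--> {s0, s1, s2}  [seen]
{s0, s1, s2} --1--> {s1, s2, s3}  [new]
{s2} --0--> ∅  [seen]
{s2} --1--> {s3}  [new]
{s1, s2, s3} --0--> {s0, s1, s2}  [seen]
{s1, s2, s3} --1--> {s2, s3}  [new]
{s3} --0--> ∅  [seen]
{s3} --1--> ∅  [seen]
{s2, s3} --0--> ∅  [seen]
{s2, s3} --1--> {s3}  [seen]
Reachable DFA states: {s0}, ∅, {s1, s3}, {s0, s1, s2}, {s2}, {s1, s2, s3}, {s3}, {s2, s3}.
Accepting DFA states (contain an NFA accepting state): {s0}, {s0, s1, s2}.

2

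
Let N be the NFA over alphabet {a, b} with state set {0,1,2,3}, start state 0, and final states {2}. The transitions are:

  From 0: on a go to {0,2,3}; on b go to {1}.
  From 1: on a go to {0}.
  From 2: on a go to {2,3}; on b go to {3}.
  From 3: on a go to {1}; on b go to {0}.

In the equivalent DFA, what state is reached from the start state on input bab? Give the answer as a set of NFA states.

Start: {0}.
δ(0,b) = {1}.
Union: {1}.
After b: {1}.
δ(1,a) = {0}.
Union: {0}.
After a: {0}.
δ(0,b) = {1}.
Union: {1}.
After b: {1}.

{1}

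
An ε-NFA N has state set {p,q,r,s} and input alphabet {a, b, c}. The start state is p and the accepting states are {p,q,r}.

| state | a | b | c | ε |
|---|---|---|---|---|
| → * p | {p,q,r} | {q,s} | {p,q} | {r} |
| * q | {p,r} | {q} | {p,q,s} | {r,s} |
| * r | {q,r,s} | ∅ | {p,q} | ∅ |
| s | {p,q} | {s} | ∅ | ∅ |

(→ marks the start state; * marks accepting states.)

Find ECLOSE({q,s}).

Begin with {q,s}.
q →ε {r,s}; add r.
ε-closure = {q,r,s}.

{q,r,s}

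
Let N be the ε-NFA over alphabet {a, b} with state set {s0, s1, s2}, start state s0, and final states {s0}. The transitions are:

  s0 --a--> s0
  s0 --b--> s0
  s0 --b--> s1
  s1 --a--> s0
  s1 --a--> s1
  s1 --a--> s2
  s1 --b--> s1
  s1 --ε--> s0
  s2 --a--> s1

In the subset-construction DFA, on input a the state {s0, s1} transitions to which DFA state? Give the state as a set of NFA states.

{s0, s1, s2}

δ(s0,a) = {s0}; δ(s1,a) = {s0, s1, s2}.
Union: {s0, s1, s2}.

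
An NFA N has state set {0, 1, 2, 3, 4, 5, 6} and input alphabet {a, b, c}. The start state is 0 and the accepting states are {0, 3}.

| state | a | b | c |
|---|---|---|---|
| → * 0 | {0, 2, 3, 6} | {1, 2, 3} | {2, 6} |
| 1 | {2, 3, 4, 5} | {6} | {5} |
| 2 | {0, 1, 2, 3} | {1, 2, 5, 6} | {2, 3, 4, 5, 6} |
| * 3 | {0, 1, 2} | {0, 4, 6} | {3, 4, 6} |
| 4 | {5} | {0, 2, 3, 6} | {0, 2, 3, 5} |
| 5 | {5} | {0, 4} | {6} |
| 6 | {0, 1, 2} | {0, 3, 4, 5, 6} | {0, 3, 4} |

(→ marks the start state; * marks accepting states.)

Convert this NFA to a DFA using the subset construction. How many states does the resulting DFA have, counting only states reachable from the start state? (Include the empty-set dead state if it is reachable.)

13

Start state of the DFA: {0}.
{0} --a--> {0, 2, 3, 6}  [new]
{0} --b--> {1, 2, 3}  [new]
{0} --c--> {2, 6}  [new]
{0, 2, 3, 6} --a--> {0, 1, 2, 3, 6}  [new]
{0, 2, 3, 6} --b--> {0, 1, 2, 3, 4, 5, 6}  [new]
{0, 2, 3, 6} --c--> {0, 2, 3, 4, 5, 6}  [new]
{1, 2, 3} --a--> {0, 1, 2, 3, 4, 5}  [new]
{1, 2, 3} --b--> {0, 1, 2, 4, 5, 6}  [new]
{1, 2, 3} --c--> {2, 3, 4, 5, 6}  [new]
{2, 6} --a--> {0, 1, 2, 3}  [new]
{2, 6} --b--> {0, 1, 2, 3, 4, 5, 6}  [seen]
{2, 6} --c--> {0, 2, 3, 4, 5, 6}  [seen]
{0, 1, 2, 3, 6} --a--> {0, 1, 2, 3, 4, 5, 6}  [seen]
{0, 1, 2, 3, 6} --b--> {0, 1, 2, 3, 4, 5, 6}  [seen]
{0, 1, 2, 3, 6} --c--> {0, 2, 3, 4, 5, 6}  [seen]
{0, 1, 2, 3, 4, 5, 6} --a--> {0, 1, 2, 3, 4, 5, 6}  [seen]
{0, 1, 2, 3, 4, 5, 6} --b--> {0, 1, 2, 3, 4, 5, 6}  [seen]
{0, 1, 2, 3, 4, 5, 6} --c--> {0, 2, 3, 4, 5, 6}  [seen]
{0, 2, 3, 4, 5, 6} --a--> {0, 1, 2, 3, 5, 6}  [new]
{0, 2, 3, 4, 5, 6} --b--> {0, 1, 2, 3, 4, 5, 6}  [seen]
{0, 2, 3, 4, 5, 6} --c--> {0, 2, 3, 4, 5, 6}  [seen]
{0, 1, 2, 3, 4, 5} --a--> {0, 1, 2, 3, 4, 5, 6}  [seen]
{0, 1, 2, 3, 4, 5} --b--> {0, 1, 2, 3, 4, 5, 6}  [seen]
{0, 1, 2, 3, 4, 5} --c--> {0, 2, 3, 4, 5, 6}  [seen]
{0, 1, 2, 4, 5, 6} --a--> {0, 1, 2, 3, 4, 5, 6}  [seen]
{0, 1, 2, 4, 5, 6} --b--> {0, 1, 2, 3, 4, 5, 6}  [seen]
{0, 1, 2, 4, 5, 6} --c--> {0, 2, 3, 4, 5, 6}  [seen]
{2, 3, 4, 5, 6} --a--> {0, 1, 2, 3, 5}  [new]
{2, 3, 4, 5, 6} --b--> {0, 1, 2, 3, 4, 5, 6}  [seen]
{2, 3, 4, 5, 6} --c--> {0, 2, 3, 4, 5, 6}  [seen]
{0, 1, 2, 3} --a--> {0, 1, 2, 3, 4, 5, 6}  [seen]
{0, 1, 2, 3} --b--> {0, 1, 2, 3, 4, 5, 6}  [seen]
{0, 1, 2, 3} --c--> {2, 3, 4, 5, 6}  [seen]
{0, 1, 2, 3, 5, 6} --a--> {0, 1, 2, 3, 4, 5, 6}  [seen]
{0, 1, 2, 3, 5, 6} --b--> {0, 1, 2, 3, 4, 5, 6}  [seen]
{0, 1, 2, 3, 5, 6} --c--> {0, 2, 3, 4, 5, 6}  [seen]
{0, 1, 2, 3, 5} --a--> {0, 1, 2, 3, 4, 5, 6}  [seen]
{0, 1, 2, 3, 5} --b--> {0, 1, 2, 3, 4, 5, 6}  [seen]
{0, 1, 2, 3, 5} --c--> {2, 3, 4, 5, 6}  [seen]
Reachable DFA states: {0}, {0, 2, 3, 6}, {1, 2, 3}, {2, 6}, {0, 1, 2, 3, 6}, {0, 1, 2, 3, 4, 5, 6}, {0, 2, 3, 4, 5, 6}, {0, 1, 2, 3, 4, 5}, {0, 1, 2, 4, 5, 6}, {2, 3, 4, 5, 6}, {0, 1, 2, 3}, {0, 1, 2, 3, 5, 6}, {0, 1, 2, 3, 5}.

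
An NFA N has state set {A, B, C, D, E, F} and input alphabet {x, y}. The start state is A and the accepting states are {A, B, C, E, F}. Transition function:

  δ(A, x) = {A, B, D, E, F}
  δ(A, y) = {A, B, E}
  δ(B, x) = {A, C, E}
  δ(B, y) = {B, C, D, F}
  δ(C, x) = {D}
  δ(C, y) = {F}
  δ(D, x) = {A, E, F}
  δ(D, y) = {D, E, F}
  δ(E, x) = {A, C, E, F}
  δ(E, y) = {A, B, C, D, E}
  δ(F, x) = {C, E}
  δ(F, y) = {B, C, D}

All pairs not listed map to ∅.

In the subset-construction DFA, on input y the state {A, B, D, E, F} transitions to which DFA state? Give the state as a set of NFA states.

{A, B, C, D, E, F}

δ(A,y) = {A, B, E}; δ(B,y) = {B, C, D, F}; δ(D,y) = {D, E, F}; δ(E,y) = {A, B, C, D, E}; δ(F,y) = {B, C, D}.
Union: {A, B, C, D, E, F}.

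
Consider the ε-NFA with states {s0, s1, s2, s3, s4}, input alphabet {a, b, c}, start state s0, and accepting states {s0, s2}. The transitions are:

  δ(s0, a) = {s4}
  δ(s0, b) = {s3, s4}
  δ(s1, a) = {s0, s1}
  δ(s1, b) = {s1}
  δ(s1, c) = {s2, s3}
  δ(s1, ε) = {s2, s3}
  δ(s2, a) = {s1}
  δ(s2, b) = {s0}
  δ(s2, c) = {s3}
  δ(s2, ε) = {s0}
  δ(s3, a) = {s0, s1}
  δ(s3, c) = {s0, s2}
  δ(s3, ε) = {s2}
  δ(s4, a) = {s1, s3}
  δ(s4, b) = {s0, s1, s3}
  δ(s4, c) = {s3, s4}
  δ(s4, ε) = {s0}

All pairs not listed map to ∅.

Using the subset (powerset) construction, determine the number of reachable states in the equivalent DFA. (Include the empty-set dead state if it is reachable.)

5

Start state of the DFA: {s0} (ε-closure of the NFA start).
{s0} --a--> {s0, s4}  [new]
{s0} --b--> {s0, s2, s3, s4}  [new]
{s0} --c--> ∅  [new]
{s0, s4} --a--> {s0, s1, s2, s3, s4}  [new]
{s0, s4} --b--> {s0, s1, s2, s3, s4}  [seen]
{s0, s4} --c--> {s0, s2, s3, s4}  [seen]
{s0, s2, s3, s4} --a--> {s0, s1, s2, s3, s4}  [seen]
{s0, s2, s3, s4} --b--> {s0, s1, s2, s3, s4}  [seen]
{s0, s2, s3, s4} --c--> {s0, s2, s3, s4}  [seen]
∅ --a--> ∅  [seen]
∅ --b--> ∅  [seen]
∅ --c--> ∅  [seen]
{s0, s1, s2, s3, s4} --a--> {s0, s1, s2, s3, s4}  [seen]
{s0, s1, s2, s3, s4} --b--> {s0, s1, s2, s3, s4}  [seen]
{s0, s1, s2, s3, s4} --c--> {s0, s2, s3, s4}  [seen]
Reachable DFA states: {s0}, {s0, s4}, {s0, s2, s3, s4}, ∅, {s0, s1, s2, s3, s4}.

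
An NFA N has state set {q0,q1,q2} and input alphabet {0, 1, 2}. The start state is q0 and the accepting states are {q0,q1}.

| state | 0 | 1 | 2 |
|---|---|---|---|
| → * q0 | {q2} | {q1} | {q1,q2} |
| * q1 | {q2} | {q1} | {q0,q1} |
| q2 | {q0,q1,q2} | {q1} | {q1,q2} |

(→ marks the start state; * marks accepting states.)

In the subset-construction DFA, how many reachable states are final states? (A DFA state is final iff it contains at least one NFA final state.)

Start state of the DFA: {q0}.
{q0} --0--> {q2}  [new]
{q0} --1--> {q1}  [new]
{q0} --2--> {q1,q2}  [new]
{q2} --0--> {q0,q1,q2}  [new]
{q2} --1--> {q1}  [seen]
{q2} --2--> {q1,q2}  [seen]
{q1} --0--> {q2}  [seen]
{q1} --1--> {q1}  [seen]
{q1} --2--> {q0,q1}  [new]
{q1,q2} --0--> {q0,q1,q2}  [seen]
{q1,q2} --1--> {q1}  [seen]
{q1,q2} --2--> {q0,q1,q2}  [seen]
{q0,q1,q2} --0--> {q0,q1,q2}  [seen]
{q0,q1,q2} --1--> {q1}  [seen]
{q0,q1,q2} --2--> {q0,q1,q2}  [seen]
{q0,q1} --0--> {q2}  [seen]
{q0,q1} --1--> {q1}  [seen]
{q0,q1} --2--> {q0,q1,q2}  [seen]
Reachable DFA states: {q0}, {q2}, {q1}, {q1,q2}, {q0,q1,q2}, {q0,q1}.
Accepting DFA states (contain an NFA accepting state): {q0}, {q1}, {q1,q2}, {q0,q1,q2}, {q0,q1}.

5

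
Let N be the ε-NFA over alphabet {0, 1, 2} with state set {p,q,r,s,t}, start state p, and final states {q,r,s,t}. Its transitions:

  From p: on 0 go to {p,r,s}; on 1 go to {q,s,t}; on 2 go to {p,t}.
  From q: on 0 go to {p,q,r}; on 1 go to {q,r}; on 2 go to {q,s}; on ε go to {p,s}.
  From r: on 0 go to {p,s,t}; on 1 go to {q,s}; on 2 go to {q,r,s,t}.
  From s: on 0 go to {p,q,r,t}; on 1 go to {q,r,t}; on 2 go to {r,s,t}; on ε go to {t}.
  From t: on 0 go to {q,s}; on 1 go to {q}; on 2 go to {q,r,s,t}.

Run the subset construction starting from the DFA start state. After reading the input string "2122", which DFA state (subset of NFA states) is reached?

{p,q,r,s,t}

Start: {p}.
δ(p,2) = {p,t}.
Union: {p,t}.
After 2: {p,t}.
δ(p,1) = {q,s,t}; δ(t,1) = {q}.
Union: {q,s,t}.
ε-closure gives {p,q,s,t}.
After 1: {p,q,s,t}.
δ(p,2) = {p,t}; δ(q,2) = {q,s}; δ(s,2) = {r,s,t}; δ(t,2) = {q,r,s,t}.
Union: {p,q,r,s,t}.
After 2: {p,q,r,s,t}.
δ(p,2) = {p,t}; δ(q,2) = {q,s}; δ(r,2) = {q,r,s,t}; δ(s,2) = {r,s,t}; δ(t,2) = {q,r,s,t}.
Union: {p,q,r,s,t}.
After 2: {p,q,r,s,t}.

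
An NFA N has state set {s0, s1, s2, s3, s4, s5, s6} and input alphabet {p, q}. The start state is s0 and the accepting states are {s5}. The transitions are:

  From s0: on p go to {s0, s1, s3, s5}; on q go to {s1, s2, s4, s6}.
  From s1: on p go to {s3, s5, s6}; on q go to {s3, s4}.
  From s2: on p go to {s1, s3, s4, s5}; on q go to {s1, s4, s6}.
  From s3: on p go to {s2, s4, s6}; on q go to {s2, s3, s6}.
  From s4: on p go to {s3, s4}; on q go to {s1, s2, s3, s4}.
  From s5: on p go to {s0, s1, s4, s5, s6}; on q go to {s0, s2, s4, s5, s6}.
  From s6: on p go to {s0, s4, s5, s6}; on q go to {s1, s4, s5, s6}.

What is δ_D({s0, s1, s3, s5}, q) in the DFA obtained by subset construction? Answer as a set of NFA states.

{s0, s1, s2, s3, s4, s5, s6}

δ(s0,q) = {s1, s2, s4, s6}; δ(s1,q) = {s3, s4}; δ(s3,q) = {s2, s3, s6}; δ(s5,q) = {s0, s2, s4, s5, s6}.
Union: {s0, s1, s2, s3, s4, s5, s6}.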